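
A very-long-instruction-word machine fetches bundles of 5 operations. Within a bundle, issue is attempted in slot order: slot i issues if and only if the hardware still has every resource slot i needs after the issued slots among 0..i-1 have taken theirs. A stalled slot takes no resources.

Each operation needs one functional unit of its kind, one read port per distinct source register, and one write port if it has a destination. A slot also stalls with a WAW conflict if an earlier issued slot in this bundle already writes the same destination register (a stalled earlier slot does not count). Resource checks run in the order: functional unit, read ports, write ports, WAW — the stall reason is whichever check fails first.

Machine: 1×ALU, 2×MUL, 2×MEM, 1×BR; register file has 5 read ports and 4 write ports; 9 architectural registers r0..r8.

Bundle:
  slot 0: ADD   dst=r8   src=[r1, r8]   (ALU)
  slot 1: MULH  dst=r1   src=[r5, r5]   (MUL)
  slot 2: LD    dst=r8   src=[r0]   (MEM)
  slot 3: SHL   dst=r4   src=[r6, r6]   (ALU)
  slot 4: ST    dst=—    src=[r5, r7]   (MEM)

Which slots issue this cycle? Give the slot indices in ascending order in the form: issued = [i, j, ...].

issued = [0, 1, 4]

slot 0 (ALU): ISSUE — free A0,Mu2,Ld2,B1 rp3 wp3
slot 1 (MUL): ISSUE — free A0,Mu1,Ld2,B1 rp2 wp2
slot 2 (MEM): stall WAW — free A0,Mu1,Ld2,B1 rp2 wp2
slot 3 (ALU): stall FU — free A0,Mu1,Ld2,B1 rp2 wp2
slot 4 (MEM): ISSUE — free A0,Mu1,Ld1,B1 rp0 wp2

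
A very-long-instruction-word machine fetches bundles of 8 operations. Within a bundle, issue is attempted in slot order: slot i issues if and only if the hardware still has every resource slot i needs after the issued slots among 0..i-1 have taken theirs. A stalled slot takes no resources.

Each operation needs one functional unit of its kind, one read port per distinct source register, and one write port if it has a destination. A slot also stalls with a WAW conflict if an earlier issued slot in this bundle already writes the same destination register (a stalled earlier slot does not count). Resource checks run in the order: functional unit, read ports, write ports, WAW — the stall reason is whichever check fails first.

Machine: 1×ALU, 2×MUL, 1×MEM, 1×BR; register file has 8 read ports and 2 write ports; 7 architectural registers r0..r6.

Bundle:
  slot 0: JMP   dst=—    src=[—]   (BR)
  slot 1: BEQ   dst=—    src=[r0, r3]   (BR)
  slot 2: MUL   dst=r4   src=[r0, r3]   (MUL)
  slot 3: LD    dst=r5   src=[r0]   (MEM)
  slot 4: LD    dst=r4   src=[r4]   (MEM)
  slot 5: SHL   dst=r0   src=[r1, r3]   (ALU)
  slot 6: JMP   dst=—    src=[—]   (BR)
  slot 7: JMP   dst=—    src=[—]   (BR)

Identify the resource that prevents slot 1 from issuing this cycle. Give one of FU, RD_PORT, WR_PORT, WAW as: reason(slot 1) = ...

reason(slot 1) = FU

(0) want 1×BR +0rd +0wr — yes → AL1|MU2|ME1|BR0|rd8|wr2
(1) want 1×BR +2rd +0wr — FU → AL1|MU2|ME1|BR0|rd8|wr2
(2) want 1×MUL +2rd +1wr — yes → AL1|MU1|ME1|BR0|rd6|wr1
(3) want 1×MEM +1rd +1wr — yes → AL1|MU1|ME0|BR0|rd5|wr0
(4) want 1×MEM +1rd +1wr — FU → AL1|MU1|ME0|BR0|rd5|wr0
(5) want 1×ALU +2rd +1wr — WR_PORT → AL1|MU1|ME0|BR0|rd5|wr0
(6) want 1×BR +0rd +0wr — FU → AL1|MU1|ME0|BR0|rd5|wr0
(7) want 1×BR +0rd +0wr — FU → AL1|MU1|ME0|BR0|rd5|wr0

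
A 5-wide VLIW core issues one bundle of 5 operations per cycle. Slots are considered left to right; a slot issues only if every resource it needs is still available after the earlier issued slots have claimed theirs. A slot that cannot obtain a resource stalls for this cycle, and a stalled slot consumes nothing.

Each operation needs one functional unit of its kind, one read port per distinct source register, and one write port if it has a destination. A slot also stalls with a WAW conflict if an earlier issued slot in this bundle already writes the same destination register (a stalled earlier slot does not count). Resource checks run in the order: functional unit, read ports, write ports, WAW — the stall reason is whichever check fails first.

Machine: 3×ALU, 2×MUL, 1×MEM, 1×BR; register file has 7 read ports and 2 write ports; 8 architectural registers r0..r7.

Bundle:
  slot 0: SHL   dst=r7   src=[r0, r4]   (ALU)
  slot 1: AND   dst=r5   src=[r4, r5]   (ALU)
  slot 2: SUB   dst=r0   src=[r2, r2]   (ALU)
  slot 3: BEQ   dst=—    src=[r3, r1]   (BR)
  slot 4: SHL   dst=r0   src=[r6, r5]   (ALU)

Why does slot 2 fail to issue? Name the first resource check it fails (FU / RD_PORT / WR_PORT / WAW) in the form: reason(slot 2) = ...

reason(slot 2) = WR_PORT

(0) want 1×ALU +2rd +1wr — yes → AL2|MU2|ME1|BR1|rd5|wr1
(1) want 1×ALU +2rd +1wr — yes → AL1|MU2|ME1|BR1|rd3|wr0
(2) want 1×ALU +1rd +1wr — WR_PORT → AL1|MU2|ME1|BR1|rd3|wr0
(3) want 1×BR +2rd +0wr — yes → AL1|MU2|ME1|BR0|rd1|wr0
(4) want 1×ALU +2rd +1wr — RD_PORT → AL1|MU2|ME1|BR0|rd1|wr0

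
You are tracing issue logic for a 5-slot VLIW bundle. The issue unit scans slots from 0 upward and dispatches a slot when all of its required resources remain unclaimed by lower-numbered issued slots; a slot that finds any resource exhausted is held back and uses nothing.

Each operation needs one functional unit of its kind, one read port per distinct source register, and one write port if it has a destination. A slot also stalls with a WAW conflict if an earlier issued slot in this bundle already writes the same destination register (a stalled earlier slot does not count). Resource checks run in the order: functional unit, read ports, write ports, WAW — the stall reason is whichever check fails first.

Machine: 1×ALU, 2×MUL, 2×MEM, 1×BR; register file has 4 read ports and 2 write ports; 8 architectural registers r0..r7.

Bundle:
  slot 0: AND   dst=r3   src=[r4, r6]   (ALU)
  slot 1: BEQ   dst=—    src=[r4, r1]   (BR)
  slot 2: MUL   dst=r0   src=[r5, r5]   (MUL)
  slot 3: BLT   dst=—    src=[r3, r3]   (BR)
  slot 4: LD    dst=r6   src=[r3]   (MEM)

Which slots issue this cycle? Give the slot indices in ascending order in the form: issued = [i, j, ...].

(0) want 1×ALU +2rd +1wr — yes → AL0|MU2|ME2|BR1|rd2|wr1
(1) want 1×BR +2rd +0wr — yes → AL0|MU2|ME2|BR0|rd0|wr1
(2) want 1×MUL +1rd +1wr — RD_PORT → AL0|MU2|ME2|BR0|rd0|wr1
(3) want 1×BR +1rd +0wr — FU → AL0|MU2|ME2|BR0|rd0|wr1
(4) want 1×MEM +1rd +1wr — RD_PORT → AL0|MU2|ME2|BR0|rd0|wr1

issued = [0, 1]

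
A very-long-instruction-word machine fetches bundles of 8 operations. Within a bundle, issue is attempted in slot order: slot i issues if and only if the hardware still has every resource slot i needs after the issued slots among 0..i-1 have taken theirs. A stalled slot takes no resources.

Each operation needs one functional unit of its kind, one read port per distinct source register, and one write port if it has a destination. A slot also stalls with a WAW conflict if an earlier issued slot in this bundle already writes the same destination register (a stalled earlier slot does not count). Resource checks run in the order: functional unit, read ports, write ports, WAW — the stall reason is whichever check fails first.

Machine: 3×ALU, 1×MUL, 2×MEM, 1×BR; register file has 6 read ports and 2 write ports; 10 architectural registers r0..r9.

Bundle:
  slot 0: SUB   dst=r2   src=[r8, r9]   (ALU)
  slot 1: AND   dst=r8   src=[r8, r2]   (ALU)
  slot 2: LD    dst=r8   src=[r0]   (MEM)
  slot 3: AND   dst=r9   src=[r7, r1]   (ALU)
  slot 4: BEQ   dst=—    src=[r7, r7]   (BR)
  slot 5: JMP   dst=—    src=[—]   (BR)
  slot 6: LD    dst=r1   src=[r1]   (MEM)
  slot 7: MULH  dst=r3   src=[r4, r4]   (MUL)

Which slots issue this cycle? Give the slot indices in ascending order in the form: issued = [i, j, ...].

issued = [0, 1, 4]

[0] ALU needs rd=2 wr=1: ok; after: ALU=2 MUL=1 MEM=2 BR=1, R=4, W=1
[1] ALU needs rd=2 wr=1: ok; after: ALU=1 MUL=1 MEM=2 BR=1, R=2, W=0
[2] MEM needs rd=1 wr=1: WR_PORT; after: ALU=1 MUL=1 MEM=2 BR=1, R=2, W=0
[3] ALU needs rd=2 wr=1: WR_PORT; after: ALU=1 MUL=1 MEM=2 BR=1, R=2, W=0
[4] BR needs rd=1 wr=0: ok; after: ALU=1 MUL=1 MEM=2 BR=0, R=1, W=0
[5] BR needs rd=0 wr=0: FU; after: ALU=1 MUL=1 MEM=2 BR=0, R=1, W=0
[6] MEM needs rd=1 wr=1: WR_PORT; after: ALU=1 MUL=1 MEM=2 BR=0, R=1, W=0
[7] MUL needs rd=1 wr=1: WR_PORT; after: ALU=1 MUL=1 MEM=2 BR=0, R=1, W=0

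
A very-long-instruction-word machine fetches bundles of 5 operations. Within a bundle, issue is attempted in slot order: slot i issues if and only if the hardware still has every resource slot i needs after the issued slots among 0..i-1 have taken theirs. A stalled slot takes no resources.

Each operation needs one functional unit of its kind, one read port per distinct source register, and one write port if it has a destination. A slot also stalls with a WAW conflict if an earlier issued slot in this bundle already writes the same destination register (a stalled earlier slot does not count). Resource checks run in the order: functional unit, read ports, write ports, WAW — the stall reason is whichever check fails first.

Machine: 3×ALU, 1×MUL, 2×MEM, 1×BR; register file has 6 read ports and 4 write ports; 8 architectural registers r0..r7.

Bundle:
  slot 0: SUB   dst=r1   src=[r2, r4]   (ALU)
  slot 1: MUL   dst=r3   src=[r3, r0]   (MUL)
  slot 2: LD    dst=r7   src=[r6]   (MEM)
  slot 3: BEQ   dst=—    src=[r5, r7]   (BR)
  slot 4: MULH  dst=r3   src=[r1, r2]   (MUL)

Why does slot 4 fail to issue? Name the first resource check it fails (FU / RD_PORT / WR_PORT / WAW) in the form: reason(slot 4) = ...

reason(slot 4) = FU

  0. ALU→r1 ⇒ go  {2A/1Mu/2Ld/1B | 4r 3w}
  1. MUL→r3 ⇒ go  {2A/0Mu/2Ld/1B | 2r 2w}
  2. MEM→r7 ⇒ go  {2A/0Mu/1Ld/1B | 1r 1w}
  3. BR ⇒ no(RD_PORT)  {2A/0Mu/1Ld/1B | 1r 1w}
  4. MUL→r3 ⇒ no(FU)  {2A/0Mu/1Ld/1B | 1r 1w}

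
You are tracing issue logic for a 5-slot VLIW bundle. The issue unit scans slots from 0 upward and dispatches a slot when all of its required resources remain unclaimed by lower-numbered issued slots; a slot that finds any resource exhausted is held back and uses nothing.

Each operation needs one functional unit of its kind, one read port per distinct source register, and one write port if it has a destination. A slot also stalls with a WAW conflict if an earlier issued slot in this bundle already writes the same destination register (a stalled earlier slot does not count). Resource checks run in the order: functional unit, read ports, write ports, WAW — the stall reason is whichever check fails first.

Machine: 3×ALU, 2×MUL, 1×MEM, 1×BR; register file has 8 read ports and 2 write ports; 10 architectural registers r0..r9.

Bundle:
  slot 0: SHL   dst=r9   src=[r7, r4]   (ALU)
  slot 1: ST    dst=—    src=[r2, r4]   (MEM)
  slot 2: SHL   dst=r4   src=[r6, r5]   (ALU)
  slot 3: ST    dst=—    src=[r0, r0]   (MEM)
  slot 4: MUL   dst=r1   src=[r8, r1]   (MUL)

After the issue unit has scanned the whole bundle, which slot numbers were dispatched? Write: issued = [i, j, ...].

(0) want 1×ALU +2rd +1wr — yes → AL2|MU2|ME1|BR1|rd6|wr1
(1) want 1×MEM +2rd +0wr — yes → AL2|MU2|ME0|BR1|rd4|wr1
(2) want 1×ALU +2rd +1wr — yes → AL1|MU2|ME0|BR1|rd2|wr0
(3) want 1×MEM +1rd +0wr — FU → AL1|MU2|ME0|BR1|rd2|wr0
(4) want 1×MUL +2rd +1wr — WR_PORT → AL1|MU2|ME0|BR1|rd2|wr0

issued = [0, 1, 2]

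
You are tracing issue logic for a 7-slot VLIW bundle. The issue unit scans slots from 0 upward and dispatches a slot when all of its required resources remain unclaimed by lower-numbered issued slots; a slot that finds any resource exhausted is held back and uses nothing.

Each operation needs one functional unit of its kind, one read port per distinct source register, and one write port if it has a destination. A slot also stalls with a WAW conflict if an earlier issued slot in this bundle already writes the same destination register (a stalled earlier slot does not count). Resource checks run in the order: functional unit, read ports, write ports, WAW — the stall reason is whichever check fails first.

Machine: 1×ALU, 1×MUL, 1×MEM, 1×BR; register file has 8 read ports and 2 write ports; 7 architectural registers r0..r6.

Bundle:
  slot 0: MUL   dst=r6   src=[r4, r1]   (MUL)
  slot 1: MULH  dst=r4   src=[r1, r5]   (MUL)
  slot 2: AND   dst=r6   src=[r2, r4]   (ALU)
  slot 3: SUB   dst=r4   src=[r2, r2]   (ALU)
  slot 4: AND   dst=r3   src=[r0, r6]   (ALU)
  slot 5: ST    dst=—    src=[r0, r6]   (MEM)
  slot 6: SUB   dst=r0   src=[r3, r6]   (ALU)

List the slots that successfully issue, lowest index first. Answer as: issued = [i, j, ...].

#0 MUL src=r4,r1 dispatched  <A:1 Mu:0 Ld:1 B:1 rd:6 wr:1>
#1 MUL src=r1,r5 held:FU  <A:1 Mu:0 Ld:1 B:1 rd:6 wr:1>
#2 ALU src=r2,r4 held:WAW  <A:1 Mu:0 Ld:1 B:1 rd:6 wr:1>
#3 ALU src=r2,r2 dispatched  <A:0 Mu:0 Ld:1 B:1 rd:5 wr:0>
#4 ALU src=r0,r6 held:FU  <A:0 Mu:0 Ld:1 B:1 rd:5 wr:0>
#5 MEM src=r0,r6 dispatched  <A:0 Mu:0 Ld:0 B:1 rd:3 wr:0>
#6 ALU src=r3,r6 held:FU  <A:0 Mu:0 Ld:0 B:1 rd:3 wr:0>

issued = [0, 3, 5]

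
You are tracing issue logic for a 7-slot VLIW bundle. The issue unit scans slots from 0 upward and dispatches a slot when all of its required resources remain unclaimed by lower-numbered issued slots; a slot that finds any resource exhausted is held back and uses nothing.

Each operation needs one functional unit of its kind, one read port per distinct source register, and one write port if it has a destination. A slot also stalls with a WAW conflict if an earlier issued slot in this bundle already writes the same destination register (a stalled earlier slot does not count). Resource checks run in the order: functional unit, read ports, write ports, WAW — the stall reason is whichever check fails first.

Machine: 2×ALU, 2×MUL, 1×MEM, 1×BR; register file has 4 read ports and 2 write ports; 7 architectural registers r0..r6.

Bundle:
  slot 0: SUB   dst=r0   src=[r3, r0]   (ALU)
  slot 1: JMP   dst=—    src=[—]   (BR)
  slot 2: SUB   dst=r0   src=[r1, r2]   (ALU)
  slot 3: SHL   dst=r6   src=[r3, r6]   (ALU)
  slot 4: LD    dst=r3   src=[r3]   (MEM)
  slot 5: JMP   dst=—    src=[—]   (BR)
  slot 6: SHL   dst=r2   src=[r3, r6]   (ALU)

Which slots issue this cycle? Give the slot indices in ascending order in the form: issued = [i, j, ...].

issued = [0, 1, 3]

(0) want 1×ALU +2rd +1wr — yes → AL1|MU2|ME1|BR1|rd2|wr1
(1) want 1×BR +0rd +0wr — yes → AL1|MU2|ME1|BR0|rd2|wr1
(2) want 1×ALU +2rd +1wr — WAW → AL1|MU2|ME1|BR0|rd2|wr1
(3) want 1×ALU +2rd +1wr — yes → AL0|MU2|ME1|BR0|rd0|wr0
(4) want 1×MEM +1rd +1wr — RD_PORT → AL0|MU2|ME1|BR0|rd0|wr0
(5) want 1×BR +0rd +0wr — FU → AL0|MU2|ME1|BR0|rd0|wr0
(6) want 1×ALU +2rd +1wr — FU → AL0|MU2|ME1|BR0|rd0|wr0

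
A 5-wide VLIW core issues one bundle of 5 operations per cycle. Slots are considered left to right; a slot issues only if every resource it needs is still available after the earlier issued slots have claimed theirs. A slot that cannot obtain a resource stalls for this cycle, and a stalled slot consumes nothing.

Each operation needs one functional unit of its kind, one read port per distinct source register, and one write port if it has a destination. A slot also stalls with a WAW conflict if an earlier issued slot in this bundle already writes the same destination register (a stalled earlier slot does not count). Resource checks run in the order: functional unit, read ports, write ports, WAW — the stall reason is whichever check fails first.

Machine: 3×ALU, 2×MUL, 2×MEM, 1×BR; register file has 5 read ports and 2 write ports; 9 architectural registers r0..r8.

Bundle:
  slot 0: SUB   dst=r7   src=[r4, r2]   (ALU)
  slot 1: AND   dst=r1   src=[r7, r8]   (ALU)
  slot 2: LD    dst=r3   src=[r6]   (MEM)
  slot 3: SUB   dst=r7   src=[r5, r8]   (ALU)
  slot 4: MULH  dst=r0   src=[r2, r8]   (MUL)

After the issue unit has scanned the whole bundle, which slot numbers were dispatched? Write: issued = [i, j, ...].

(0) want 1×ALU +2rd +1wr — yes → AL2|MU2|ME2|BR1|rd3|wr1
(1) want 1×ALU +2rd +1wr — yes → AL1|MU2|ME2|BR1|rd1|wr0
(2) want 1×MEM +1rd +1wr — WR_PORT → AL1|MU2|ME2|BR1|rd1|wr0
(3) want 1×ALU +2rd +1wr — RD_PORT → AL1|MU2|ME2|BR1|rd1|wr0
(4) want 1×MUL +2rd +1wr — RD_PORT → AL1|MU2|ME2|BR1|rd1|wr0

issued = [0, 1]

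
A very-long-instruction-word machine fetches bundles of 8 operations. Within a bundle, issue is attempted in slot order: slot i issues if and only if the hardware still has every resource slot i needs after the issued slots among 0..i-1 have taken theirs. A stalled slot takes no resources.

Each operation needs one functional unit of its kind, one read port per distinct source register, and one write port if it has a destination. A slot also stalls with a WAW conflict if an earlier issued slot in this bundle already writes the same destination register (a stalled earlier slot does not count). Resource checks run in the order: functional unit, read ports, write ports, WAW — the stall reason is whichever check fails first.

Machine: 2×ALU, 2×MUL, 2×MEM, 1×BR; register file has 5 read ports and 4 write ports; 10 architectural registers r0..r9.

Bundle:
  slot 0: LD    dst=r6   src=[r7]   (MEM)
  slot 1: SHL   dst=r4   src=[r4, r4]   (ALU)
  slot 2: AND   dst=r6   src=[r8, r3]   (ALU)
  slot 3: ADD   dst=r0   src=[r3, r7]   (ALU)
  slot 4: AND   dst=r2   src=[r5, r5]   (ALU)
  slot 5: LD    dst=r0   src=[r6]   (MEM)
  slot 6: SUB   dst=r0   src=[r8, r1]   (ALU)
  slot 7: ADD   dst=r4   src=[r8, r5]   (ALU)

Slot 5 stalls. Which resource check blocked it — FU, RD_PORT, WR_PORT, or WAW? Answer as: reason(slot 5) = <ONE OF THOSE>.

reason(slot 5) = WAW

  0. MEM→r6 ⇒ go  {2A/2Mu/1Ld/1B | 4r 3w}
  1. ALU→r4 ⇒ go  {1A/2Mu/1Ld/1B | 3r 2w}
  2. ALU→r6 ⇒ no(WAW)  {1A/2Mu/1Ld/1B | 3r 2w}
  3. ALU→r0 ⇒ go  {0A/2Mu/1Ld/1B | 1r 1w}
  4. ALU→r2 ⇒ no(FU)  {0A/2Mu/1Ld/1B | 1r 1w}
  5. MEM→r0 ⇒ no(WAW)  {0A/2Mu/1Ld/1B | 1r 1w}
  6. ALU→r0 ⇒ no(FU)  {0A/2Mu/1Ld/1B | 1r 1w}
  7. ALU→r4 ⇒ no(FU)  {0A/2Mu/1Ld/1B | 1r 1w}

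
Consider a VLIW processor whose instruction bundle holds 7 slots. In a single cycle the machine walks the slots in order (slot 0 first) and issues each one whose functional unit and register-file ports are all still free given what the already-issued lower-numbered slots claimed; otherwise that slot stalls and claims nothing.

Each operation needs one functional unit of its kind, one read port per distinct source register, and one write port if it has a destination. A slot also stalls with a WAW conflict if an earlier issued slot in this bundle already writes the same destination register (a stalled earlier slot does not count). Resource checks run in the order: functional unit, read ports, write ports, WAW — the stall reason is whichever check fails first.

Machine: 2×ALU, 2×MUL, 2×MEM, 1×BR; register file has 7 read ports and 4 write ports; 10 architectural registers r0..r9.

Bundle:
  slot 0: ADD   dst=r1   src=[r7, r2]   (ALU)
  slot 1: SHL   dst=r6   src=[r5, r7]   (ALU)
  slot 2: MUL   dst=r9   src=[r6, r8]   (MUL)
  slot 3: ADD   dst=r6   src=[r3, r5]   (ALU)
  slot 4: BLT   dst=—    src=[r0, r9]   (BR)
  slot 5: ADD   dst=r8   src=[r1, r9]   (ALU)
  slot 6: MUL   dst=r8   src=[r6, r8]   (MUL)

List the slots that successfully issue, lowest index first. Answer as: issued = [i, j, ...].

issued = [0, 1, 2]

slot 0 (ALU): ISSUE — free A1,Mu2,Ld2,B1 rp5 wp3
slot 1 (ALU): ISSUE — free A0,Mu2,Ld2,B1 rp3 wp2
slot 2 (MUL): ISSUE — free A0,Mu1,Ld2,B1 rp1 wp1
slot 3 (ALU): stall FU — free A0,Mu1,Ld2,B1 rp1 wp1
slot 4 (BR): stall RD_PORT — free A0,Mu1,Ld2,B1 rp1 wp1
slot 5 (ALU): stall FU — free A0,Mu1,Ld2,B1 rp1 wp1
slot 6 (MUL): stall RD_PORT — free A0,Mu1,Ld2,B1 rp1 wp1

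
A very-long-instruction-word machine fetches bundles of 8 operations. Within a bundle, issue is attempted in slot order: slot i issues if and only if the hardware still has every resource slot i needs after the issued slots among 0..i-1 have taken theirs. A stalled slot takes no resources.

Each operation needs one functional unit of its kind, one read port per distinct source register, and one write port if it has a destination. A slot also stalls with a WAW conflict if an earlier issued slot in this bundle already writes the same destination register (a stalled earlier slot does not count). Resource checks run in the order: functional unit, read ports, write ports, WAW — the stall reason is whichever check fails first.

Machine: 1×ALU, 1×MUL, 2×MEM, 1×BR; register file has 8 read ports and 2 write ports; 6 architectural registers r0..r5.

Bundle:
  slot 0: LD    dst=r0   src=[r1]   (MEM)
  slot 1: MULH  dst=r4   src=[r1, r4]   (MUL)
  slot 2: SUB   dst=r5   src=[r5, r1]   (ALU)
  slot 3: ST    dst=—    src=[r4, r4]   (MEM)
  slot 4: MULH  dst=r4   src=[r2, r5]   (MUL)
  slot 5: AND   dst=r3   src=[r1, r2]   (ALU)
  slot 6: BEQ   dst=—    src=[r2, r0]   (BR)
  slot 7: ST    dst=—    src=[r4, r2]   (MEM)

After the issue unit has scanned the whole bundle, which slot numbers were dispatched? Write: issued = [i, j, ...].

(0) want 1×MEM +1rd +1wr — yes → AL1|MU1|ME1|BR1|rd7|wr1
(1) want 1×MUL +2rd +1wr — yes → AL1|MU0|ME1|BR1|rd5|wr0
(2) want 1×ALU +2rd +1wr — WR_PORT → AL1|MU0|ME1|BR1|rd5|wr0
(3) want 1×MEM +1rd +0wr — yes → AL1|MU0|ME0|BR1|rd4|wr0
(4) want 1×MUL +2rd +1wr — FU → AL1|MU0|ME0|BR1|rd4|wr0
(5) want 1×ALU +2rd +1wr — WR_PORT → AL1|MU0|ME0|BR1|rd4|wr0
(6) want 1×BR +2rd +0wr — yes → AL1|MU0|ME0|BR0|rd2|wr0
(7) want 1×MEM +2rd +0wr — FU → AL1|MU0|ME0|BR0|rd2|wr0

issued = [0, 1, 3, 6]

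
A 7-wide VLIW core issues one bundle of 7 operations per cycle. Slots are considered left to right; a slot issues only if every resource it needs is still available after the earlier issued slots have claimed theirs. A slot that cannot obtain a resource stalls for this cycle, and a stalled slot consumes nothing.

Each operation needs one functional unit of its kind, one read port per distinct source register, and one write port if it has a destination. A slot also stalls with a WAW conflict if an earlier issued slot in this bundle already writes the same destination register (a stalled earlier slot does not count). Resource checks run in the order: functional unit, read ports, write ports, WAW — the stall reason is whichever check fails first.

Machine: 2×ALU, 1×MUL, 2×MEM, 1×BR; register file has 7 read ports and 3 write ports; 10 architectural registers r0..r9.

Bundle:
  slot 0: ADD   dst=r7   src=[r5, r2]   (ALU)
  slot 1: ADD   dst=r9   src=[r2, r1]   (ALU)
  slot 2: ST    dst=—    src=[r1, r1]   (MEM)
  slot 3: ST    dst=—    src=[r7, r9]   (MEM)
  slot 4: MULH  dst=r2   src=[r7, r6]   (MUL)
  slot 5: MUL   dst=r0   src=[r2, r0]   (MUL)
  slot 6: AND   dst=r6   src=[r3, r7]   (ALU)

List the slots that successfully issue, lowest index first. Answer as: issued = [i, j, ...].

issued = [0, 1, 2, 3]

  0. ALU→r7 ⇒ go  {1A/1Mu/2Ld/1B | 5r 2w}
  1. ALU→r9 ⇒ go  {0A/1Mu/2Ld/1B | 3r 1w}
  2. MEM ⇒ go  {0A/1Mu/1Ld/1B | 2r 1w}
  3. MEM ⇒ go  {0A/1Mu/0Ld/1B | 0r 1w}
  4. MUL→r2 ⇒ no(RD_PORT)  {0A/1Mu/0Ld/1B | 0r 1w}
  5. MUL→r0 ⇒ no(RD_PORT)  {0A/1Mu/0Ld/1B | 0r 1w}
  6. ALU→r6 ⇒ no(FU)  {0A/1Mu/0Ld/1B | 0r 1w}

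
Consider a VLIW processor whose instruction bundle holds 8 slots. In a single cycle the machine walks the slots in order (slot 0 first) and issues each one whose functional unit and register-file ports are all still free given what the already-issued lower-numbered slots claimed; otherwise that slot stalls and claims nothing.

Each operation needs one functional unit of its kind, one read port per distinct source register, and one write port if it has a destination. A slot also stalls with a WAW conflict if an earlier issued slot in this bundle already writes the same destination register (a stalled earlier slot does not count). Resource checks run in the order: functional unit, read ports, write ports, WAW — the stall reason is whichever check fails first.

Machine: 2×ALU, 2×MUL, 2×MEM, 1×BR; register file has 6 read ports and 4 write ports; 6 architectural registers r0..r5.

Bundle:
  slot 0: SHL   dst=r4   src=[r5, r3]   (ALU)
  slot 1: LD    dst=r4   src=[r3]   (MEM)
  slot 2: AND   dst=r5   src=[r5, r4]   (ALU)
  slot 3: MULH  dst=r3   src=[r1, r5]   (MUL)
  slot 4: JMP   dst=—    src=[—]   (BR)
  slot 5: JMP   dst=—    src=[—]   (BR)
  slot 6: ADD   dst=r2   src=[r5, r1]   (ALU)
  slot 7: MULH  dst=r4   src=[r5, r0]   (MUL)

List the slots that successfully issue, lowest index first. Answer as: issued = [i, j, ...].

issued = [0, 2, 3, 4]

slot 0 (ALU): ISSUE — free A1,Mu2,Ld2,B1 rp4 wp3
slot 1 (MEM): stall WAW — free A1,Mu2,Ld2,B1 rp4 wp3
slot 2 (ALU): ISSUE — free A0,Mu2,Ld2,B1 rp2 wp2
slot 3 (MUL): ISSUE — free A0,Mu1,Ld2,B1 rp0 wp1
slot 4 (BR): ISSUE — free A0,Mu1,Ld2,B0 rp0 wp1
slot 5 (BR): stall FU — free A0,Mu1,Ld2,B0 rp0 wp1
slot 6 (ALU): stall FU — free A0,Mu1,Ld2,B0 rp0 wp1
slot 7 (MUL): stall RD_PORT — free A0,Mu1,Ld2,B0 rp0 wp1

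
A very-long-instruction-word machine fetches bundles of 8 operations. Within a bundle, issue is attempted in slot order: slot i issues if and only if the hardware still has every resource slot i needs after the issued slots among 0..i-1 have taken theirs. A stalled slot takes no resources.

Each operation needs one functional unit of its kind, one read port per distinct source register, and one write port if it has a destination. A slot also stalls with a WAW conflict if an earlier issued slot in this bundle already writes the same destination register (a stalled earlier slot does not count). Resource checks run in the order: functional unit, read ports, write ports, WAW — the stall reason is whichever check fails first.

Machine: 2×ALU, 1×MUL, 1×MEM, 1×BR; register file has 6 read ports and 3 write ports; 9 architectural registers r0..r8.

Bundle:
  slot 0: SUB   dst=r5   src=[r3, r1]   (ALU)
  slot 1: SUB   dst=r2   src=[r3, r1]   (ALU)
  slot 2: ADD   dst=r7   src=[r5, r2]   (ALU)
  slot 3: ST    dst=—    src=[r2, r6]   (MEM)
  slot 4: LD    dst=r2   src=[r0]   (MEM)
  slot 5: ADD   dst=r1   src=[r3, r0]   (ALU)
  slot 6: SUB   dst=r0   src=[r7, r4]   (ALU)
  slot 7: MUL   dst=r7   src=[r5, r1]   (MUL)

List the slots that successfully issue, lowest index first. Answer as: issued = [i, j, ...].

issued = [0, 1, 3]

[0] ALU needs rd=2 wr=1: ok; after: ALU=1 MUL=1 MEM=1 BR=1, R=4, W=2
[1] ALU needs rd=2 wr=1: ok; after: ALU=0 MUL=1 MEM=1 BR=1, R=2, W=1
[2] ALU needs rd=2 wr=1: FU; after: ALU=0 MUL=1 MEM=1 BR=1, R=2, W=1
[3] MEM needs rd=2 wr=0: ok; after: ALU=0 MUL=1 MEM=0 BR=1, R=0, W=1
[4] MEM needs rd=1 wr=1: FU; after: ALU=0 MUL=1 MEM=0 BR=1, R=0, W=1
[5] ALU needs rd=2 wr=1: FU; after: ALU=0 MUL=1 MEM=0 BR=1, R=0, W=1
[6] ALU needs rd=2 wr=1: FU; after: ALU=0 MUL=1 MEM=0 BR=1, R=0, W=1
[7] MUL needs rd=2 wr=1: RD_PORT; after: ALU=0 MUL=1 MEM=0 BR=1, R=0, W=1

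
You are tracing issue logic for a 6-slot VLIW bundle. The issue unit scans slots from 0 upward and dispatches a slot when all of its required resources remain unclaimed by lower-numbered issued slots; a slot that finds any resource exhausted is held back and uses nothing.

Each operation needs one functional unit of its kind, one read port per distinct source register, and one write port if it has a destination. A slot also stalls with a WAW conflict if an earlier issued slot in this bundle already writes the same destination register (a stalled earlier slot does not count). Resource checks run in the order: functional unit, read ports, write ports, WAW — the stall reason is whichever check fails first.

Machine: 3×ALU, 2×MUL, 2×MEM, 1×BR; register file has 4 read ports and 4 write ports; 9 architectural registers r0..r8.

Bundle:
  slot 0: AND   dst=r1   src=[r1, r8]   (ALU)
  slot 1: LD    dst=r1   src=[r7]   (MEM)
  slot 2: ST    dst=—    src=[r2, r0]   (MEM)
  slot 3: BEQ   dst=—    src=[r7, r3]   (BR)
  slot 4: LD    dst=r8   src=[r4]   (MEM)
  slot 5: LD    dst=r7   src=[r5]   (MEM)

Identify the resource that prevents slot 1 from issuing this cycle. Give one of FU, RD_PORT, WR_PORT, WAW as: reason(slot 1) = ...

[0] ALU needs rd=2 wr=1: ok; after: ALU=2 MUL=2 MEM=2 BR=1, R=2, W=3
[1] MEM needs rd=1 wr=1: WAW; after: ALU=2 MUL=2 MEM=2 BR=1, R=2, W=3
[2] MEM needs rd=2 wr=0: ok; after: ALU=2 MUL=2 MEM=1 BR=1, R=0, W=3
[3] BR needs rd=2 wr=0: RD_PORT; after: ALU=2 MUL=2 MEM=1 BR=1, R=0, W=3
[4] MEM needs rd=1 wr=1: RD_PORT; after: ALU=2 MUL=2 MEM=1 BR=1, R=0, W=3
[5] MEM needs rd=1 wr=1: RD_PORT; after: ALU=2 MUL=2 MEM=1 BR=1, R=0, W=3

reason(slot 1) = WAW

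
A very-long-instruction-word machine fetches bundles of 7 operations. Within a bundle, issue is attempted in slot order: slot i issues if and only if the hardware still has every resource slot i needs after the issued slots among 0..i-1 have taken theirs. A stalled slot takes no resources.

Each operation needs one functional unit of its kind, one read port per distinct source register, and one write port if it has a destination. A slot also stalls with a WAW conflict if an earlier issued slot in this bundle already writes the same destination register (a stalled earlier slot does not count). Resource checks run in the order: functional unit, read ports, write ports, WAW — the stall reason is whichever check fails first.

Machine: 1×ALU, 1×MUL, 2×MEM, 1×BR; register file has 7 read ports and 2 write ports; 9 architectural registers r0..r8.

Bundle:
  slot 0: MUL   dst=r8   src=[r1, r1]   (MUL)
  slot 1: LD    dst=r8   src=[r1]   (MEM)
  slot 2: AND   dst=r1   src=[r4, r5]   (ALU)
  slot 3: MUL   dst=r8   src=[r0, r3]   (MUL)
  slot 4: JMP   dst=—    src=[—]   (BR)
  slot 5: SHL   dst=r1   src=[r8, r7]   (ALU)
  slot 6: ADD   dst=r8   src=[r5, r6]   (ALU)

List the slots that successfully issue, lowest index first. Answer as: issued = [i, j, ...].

issued = [0, 2, 4]

(0) want 1×MUL +1rd +1wr — yes → AL1|MU0|ME2|BR1|rd6|wr1
(1) want 1×MEM +1rd +1wr — WAW → AL1|MU0|ME2|BR1|rd6|wr1
(2) want 1×ALU +2rd +1wr — yes → AL0|MU0|ME2|BR1|rd4|wr0
(3) want 1×MUL +2rd +1wr — FU → AL0|MU0|ME2|BR1|rd4|wr0
(4) want 1×BR +0rd +0wr — yes → AL0|MU0|ME2|BR0|rd4|wr0
(5) want 1×ALU +2rd +1wr — FU → AL0|MU0|ME2|BR0|rd4|wr0
(6) want 1×ALU +2rd +1wr — FU → AL0|MU0|ME2|BR0|rd4|wr0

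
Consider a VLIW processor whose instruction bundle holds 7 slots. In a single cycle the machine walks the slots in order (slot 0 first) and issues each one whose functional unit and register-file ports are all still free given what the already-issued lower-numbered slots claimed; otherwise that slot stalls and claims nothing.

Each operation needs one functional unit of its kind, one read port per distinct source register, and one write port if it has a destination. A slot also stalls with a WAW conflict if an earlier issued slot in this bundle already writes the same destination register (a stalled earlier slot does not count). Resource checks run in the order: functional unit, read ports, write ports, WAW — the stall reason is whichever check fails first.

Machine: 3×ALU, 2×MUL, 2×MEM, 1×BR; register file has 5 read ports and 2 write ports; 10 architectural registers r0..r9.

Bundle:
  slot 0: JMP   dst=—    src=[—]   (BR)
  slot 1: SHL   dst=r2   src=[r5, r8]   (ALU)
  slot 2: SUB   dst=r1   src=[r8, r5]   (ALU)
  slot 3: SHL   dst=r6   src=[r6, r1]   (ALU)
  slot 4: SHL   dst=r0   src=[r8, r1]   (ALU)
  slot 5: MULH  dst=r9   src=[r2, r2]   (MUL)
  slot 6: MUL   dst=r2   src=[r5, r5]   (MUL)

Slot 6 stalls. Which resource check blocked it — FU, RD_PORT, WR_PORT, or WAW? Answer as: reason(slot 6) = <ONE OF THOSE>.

  0. BR ⇒ go  {3A/2Mu/2Ld/0B | 5r 2w}
  1. ALU→r2 ⇒ go  {2A/2Mu/2Ld/0B | 3r 1w}
  2. ALU→r1 ⇒ go  {1A/2Mu/2Ld/0B | 1r 0w}
  3. ALU→r6 ⇒ no(RD_PORT)  {1A/2Mu/2Ld/0B | 1r 0w}
  4. ALU→r0 ⇒ no(RD_PORT)  {1A/2Mu/2Ld/0B | 1r 0w}
  5. MUL→r9 ⇒ no(WR_PORT)  {1A/2Mu/2Ld/0B | 1r 0w}
  6. MUL→r2 ⇒ no(WR_PORT)  {1A/2Mu/2Ld/0B | 1r 0w}

reason(slot 6) = WR_PORT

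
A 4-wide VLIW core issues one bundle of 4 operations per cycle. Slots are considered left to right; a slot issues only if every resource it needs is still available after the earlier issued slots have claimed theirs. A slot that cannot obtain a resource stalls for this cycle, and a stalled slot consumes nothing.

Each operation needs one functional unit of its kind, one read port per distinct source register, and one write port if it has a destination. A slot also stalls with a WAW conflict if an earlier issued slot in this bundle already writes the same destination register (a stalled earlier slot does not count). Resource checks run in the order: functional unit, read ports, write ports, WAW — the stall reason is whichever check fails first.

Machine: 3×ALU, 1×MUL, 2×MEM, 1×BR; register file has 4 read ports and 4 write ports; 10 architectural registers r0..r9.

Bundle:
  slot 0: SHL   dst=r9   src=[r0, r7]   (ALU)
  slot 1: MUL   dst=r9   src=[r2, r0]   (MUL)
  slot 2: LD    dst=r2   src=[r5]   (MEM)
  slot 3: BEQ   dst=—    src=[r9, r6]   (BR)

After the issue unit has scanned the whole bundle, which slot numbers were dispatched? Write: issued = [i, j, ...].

issued = [0, 2]

  0. ALU→r9 ⇒ go  {2A/1Mu/2Ld/1B | 2r 3w}
  1. MUL→r9 ⇒ no(WAW)  {2A/1Mu/2Ld/1B | 2r 3w}
  2. MEM→r2 ⇒ go  {2A/1Mu/1Ld/1B | 1r 2w}
  3. BR ⇒ no(RD_PORT)  {2A/1Mu/1Ld/1B | 1r 2w}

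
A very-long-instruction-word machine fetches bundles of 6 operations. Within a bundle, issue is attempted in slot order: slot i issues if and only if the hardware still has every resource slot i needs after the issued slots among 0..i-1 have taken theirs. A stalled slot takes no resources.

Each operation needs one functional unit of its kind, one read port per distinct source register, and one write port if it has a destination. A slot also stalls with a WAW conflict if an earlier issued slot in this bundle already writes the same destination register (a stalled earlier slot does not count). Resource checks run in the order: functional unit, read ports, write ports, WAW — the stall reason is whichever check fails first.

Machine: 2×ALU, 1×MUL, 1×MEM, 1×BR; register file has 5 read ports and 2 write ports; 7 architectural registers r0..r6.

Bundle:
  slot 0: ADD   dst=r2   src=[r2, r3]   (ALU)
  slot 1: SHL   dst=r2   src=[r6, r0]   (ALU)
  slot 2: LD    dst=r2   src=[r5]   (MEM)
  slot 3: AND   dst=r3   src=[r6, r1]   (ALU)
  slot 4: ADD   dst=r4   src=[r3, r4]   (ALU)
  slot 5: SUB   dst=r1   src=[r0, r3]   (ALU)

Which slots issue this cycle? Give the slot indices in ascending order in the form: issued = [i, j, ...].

issued = [0, 3]

(0) want 1×ALU +2rd +1wr — yes → AL1|MU1|ME1|BR1|rd3|wr1
(1) want 1×ALU +2rd +1wr — WAW → AL1|MU1|ME1|BR1|rd3|wr1
(2) want 1×MEM +1rd +1wr — WAW → AL1|MU1|ME1|BR1|rd3|wr1
(3) want 1×ALU +2rd +1wr — yes → AL0|MU1|ME1|BR1|rd1|wr0
(4) want 1×ALU +2rd +1wr — FU → AL0|MU1|ME1|BR1|rd1|wr0
(5) want 1×ALU +2rd +1wr — FU → AL0|MU1|ME1|BR1|rd1|wr0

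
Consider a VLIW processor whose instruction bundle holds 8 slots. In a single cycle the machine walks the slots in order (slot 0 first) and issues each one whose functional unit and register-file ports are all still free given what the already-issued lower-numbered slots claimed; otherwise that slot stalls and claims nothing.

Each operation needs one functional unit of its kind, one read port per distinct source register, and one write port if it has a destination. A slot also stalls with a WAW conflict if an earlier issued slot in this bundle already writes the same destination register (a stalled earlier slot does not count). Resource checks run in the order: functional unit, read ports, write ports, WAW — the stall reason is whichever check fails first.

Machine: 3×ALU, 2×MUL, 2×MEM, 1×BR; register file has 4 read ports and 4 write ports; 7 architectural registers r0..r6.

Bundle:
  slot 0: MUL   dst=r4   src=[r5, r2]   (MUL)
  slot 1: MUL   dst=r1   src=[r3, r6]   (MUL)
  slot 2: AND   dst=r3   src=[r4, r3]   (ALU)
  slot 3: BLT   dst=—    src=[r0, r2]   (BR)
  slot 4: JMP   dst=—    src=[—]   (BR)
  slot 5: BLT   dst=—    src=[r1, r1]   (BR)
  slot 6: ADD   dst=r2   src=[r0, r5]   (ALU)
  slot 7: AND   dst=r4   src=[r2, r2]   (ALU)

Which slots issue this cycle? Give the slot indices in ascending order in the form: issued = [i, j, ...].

[0] MUL needs rd=2 wr=1: ok; after: ALU=3 MUL=1 MEM=2 BR=1, R=2, W=3
[1] MUL needs rd=2 wr=1: ok; after: ALU=3 MUL=0 MEM=2 BR=1, R=0, W=2
[2] ALU needs rd=2 wr=1: RD_PORT; after: ALU=3 MUL=0 MEM=2 BR=1, R=0, W=2
[3] BR needs rd=2 wr=0: RD_PORT; after: ALU=3 MUL=0 MEM=2 BR=1, R=0, W=2
[4] BR needs rd=0 wr=0: ok; after: ALU=3 MUL=0 MEM=2 BR=0, R=0, W=2
[5] BR needs rd=1 wr=0: FU; after: ALU=3 MUL=0 MEM=2 BR=0, R=0, W=2
[6] ALU needs rd=2 wr=1: RD_PORT; after: ALU=3 MUL=0 MEM=2 BR=0, R=0, W=2
[7] ALU needs rd=1 wr=1: RD_PORT; after: ALU=3 MUL=0 MEM=2 BR=0, R=0, W=2

issued = [0, 1, 4]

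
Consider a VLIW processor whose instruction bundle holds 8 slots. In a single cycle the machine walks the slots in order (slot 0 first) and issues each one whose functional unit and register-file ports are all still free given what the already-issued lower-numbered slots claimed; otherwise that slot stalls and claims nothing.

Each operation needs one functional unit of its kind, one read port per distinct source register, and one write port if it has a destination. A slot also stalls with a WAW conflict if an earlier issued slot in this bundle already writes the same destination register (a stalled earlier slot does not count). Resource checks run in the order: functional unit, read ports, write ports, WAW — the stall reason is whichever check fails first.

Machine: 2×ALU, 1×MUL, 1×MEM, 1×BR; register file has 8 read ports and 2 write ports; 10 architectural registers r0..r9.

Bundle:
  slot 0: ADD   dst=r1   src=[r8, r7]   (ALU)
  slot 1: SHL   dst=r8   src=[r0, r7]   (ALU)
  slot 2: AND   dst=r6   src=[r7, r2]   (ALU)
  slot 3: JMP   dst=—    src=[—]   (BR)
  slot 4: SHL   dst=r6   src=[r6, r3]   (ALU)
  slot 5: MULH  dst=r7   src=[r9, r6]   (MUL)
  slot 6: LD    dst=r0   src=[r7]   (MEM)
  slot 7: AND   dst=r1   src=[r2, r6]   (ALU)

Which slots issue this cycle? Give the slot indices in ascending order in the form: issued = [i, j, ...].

#0 ALU src=r8,r7 dispatched  <A:1 Mu:1 Ld:1 B:1 rd:6 wr:1>
#1 ALU src=r0,r7 dispatched  <A:0 Mu:1 Ld:1 B:1 rd:4 wr:0>
#2 ALU src=r7,r2 held:FU  <A:0 Mu:1 Ld:1 B:1 rd:4 wr:0>
#3 BR src=- dispatched  <A:0 Mu:1 Ld:1 B:0 rd:4 wr:0>
#4 ALU src=r6,r3 held:FU  <A:0 Mu:1 Ld:1 B:0 rd:4 wr:0>
#5 MUL src=r9,r6 held:WR_PORT  <A:0 Mu:1 Ld:1 B:0 rd:4 wr:0>
#6 MEM src=r7 held:WR_PORT  <A:0 Mu:1 Ld:1 B:0 rd:4 wr:0>
#7 ALU src=r2,r6 held:FU  <A:0 Mu:1 Ld:1 B:0 rd:4 wr:0>

issued = [0, 1, 3]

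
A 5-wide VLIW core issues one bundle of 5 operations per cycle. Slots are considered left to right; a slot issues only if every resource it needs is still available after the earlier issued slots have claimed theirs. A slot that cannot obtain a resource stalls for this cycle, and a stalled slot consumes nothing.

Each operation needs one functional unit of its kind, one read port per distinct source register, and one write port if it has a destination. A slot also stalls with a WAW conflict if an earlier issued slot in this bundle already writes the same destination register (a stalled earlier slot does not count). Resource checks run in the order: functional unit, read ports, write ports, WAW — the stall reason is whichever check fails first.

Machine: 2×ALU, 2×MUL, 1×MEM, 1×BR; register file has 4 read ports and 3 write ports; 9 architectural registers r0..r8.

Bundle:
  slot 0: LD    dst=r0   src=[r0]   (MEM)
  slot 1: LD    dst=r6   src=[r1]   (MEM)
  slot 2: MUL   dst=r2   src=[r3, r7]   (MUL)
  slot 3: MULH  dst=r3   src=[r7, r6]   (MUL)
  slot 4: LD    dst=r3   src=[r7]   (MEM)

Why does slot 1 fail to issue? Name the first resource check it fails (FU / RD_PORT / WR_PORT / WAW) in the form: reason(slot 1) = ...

[0] MEM needs rd=1 wr=1: ok; after: ALU=2 MUL=2 MEM=0 BR=1, R=3, W=2
[1] MEM needs rd=1 wr=1: FU; after: ALU=2 MUL=2 MEM=0 BR=1, R=3, W=2
[2] MUL needs rd=2 wr=1: ok; after: ALU=2 MUL=1 MEM=0 BR=1, R=1, W=1
[3] MUL needs rd=2 wr=1: RD_PORT; after: ALU=2 MUL=1 MEM=0 BR=1, R=1, W=1
[4] MEM needs rd=1 wr=1: FU; after: ALU=2 MUL=1 MEM=0 BR=1, R=1, W=1

reason(slot 1) = FU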